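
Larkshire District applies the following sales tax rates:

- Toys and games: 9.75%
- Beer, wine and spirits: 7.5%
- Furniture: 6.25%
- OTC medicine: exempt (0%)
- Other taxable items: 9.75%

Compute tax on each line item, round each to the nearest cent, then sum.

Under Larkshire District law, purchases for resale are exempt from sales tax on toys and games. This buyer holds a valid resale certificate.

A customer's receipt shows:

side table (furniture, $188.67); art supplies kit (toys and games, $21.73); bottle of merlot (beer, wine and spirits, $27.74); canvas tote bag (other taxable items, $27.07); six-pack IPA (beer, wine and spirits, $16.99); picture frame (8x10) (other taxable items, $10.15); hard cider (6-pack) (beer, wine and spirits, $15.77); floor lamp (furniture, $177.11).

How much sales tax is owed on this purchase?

$31.02

Side table $188.67: furniture → 6.25% → $11.79
Art supplies kit $21.73: toys and games, buyer-exempt → 0% → $0.00
Bottle of merlot $27.74: beer, wine and spirits → 7.5% → $2.08
Canvas tote bag $27.07: other taxable items → 9.75% → $2.64
Six-pack IPA $16.99: beer, wine and spirits → 7.5% → $1.27
Picture frame (8x10) $10.15: other taxable items → 9.75% → $0.99
Hard cider (6-pack) $15.77: beer, wine and spirits → 7.5% → $1.18
Floor lamp $177.11: furniture → 6.25% → $11.07
Total tax = $11.79 + $2.08 + $2.64 + $1.27 + $0.99 + $1.18 + $11.07 = $31.02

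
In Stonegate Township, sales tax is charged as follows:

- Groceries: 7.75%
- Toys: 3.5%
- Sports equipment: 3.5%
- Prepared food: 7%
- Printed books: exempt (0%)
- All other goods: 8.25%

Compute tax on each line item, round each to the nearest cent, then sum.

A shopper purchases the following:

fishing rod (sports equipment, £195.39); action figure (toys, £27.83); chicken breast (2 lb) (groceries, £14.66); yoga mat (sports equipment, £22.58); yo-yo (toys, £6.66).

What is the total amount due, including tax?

£277.09

Fishing rod £195.39: sports equipment → 3.5% → £6.84
Action figure £27.83: toys → 3.5% → £0.97
Chicken breast (2 lb) £14.66: groceries → 7.75% → £1.14
Yoga mat £22.58: sports equipment → 3.5% → £0.79
Yo-yo £6.66: toys → 3.5% → £0.23
Subtotal = £267.12; tax = £9.97; total due = £277.09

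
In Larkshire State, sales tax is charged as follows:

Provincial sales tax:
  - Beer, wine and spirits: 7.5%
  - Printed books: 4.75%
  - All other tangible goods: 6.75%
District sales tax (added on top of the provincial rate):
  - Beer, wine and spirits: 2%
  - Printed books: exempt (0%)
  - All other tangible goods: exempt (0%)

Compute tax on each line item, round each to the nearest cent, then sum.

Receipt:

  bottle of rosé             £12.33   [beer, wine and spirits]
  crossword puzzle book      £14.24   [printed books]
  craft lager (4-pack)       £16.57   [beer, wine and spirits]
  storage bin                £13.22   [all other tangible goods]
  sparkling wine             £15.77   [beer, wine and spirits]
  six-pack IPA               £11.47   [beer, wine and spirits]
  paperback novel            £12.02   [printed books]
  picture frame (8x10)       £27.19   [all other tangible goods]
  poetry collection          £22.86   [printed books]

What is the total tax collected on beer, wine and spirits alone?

Bottle of rosé £12.33: beer, wine and spirits → 7.5% + 2% district = 9.5% → £1.17
Craft lager (4-pack) £16.57: beer, wine and spirits → 7.5% + 2% district = 9.5% → £1.57
Sparkling wine £15.77: beer, wine and spirits → 7.5% + 2% district = 9.5% → £1.50
Six-pack IPA £11.47: beer, wine and spirits → 7.5% + 2% district = 9.5% → £1.09
Tax on beer, wine and spirits = £1.17 + £1.57 + £1.50 + £1.09 = £5.33

£5.33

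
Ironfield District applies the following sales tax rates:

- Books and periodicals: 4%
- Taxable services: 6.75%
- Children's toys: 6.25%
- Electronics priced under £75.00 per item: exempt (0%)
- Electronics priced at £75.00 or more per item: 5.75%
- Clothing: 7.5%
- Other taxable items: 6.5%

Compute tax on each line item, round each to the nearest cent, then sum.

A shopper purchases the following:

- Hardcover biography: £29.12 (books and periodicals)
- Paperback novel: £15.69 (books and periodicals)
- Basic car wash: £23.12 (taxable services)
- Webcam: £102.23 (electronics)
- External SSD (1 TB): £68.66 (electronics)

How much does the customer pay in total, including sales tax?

£248.05

Hardcover biography £29.12: books and periodicals → 4% → £1.16
Paperback novel £15.69: books and periodicals → 4% → £0.63
Basic car wash £23.12: taxable services → 6.75% → £1.56
Webcam £102.23: electronics, £75.00 or more → 5.75% → £5.88
External SSD (1 TB) £68.66: electronics, under £75.00 → 0% → £0.00
Subtotal = £238.82; tax = £9.23; total due = £248.05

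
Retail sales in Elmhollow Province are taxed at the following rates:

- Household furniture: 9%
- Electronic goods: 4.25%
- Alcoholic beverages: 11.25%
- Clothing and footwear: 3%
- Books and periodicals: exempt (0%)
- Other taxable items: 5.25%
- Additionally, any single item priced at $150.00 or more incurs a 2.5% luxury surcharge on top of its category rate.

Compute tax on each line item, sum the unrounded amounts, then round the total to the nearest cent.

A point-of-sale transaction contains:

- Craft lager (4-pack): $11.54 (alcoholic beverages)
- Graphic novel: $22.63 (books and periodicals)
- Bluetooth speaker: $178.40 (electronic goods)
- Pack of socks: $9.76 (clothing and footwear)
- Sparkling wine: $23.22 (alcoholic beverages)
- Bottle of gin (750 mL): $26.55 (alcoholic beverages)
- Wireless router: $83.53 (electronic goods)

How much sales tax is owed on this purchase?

$22.78

Craft lager (4-pack) $11.54: alcoholic beverages → 11.25% → $1.29825
Graphic novel $22.63: books and periodicals → 0% → $0.00
Bluetooth speaker $178.40: electronic goods → 4.25% + 2.5% surcharge = 6.75% → $12.042
Pack of socks $9.76: clothing and footwear → 3% → $0.2928
Sparkling wine $23.22: alcoholic beverages → 11.25% → $2.61225
Bottle of gin (750 mL) $26.55: alcoholic beverages → 11.25% → $2.986875
Wireless router $83.53: electronic goods → 4.25% → $3.550025
Unrounded tax sum = $22.7822 → $22.78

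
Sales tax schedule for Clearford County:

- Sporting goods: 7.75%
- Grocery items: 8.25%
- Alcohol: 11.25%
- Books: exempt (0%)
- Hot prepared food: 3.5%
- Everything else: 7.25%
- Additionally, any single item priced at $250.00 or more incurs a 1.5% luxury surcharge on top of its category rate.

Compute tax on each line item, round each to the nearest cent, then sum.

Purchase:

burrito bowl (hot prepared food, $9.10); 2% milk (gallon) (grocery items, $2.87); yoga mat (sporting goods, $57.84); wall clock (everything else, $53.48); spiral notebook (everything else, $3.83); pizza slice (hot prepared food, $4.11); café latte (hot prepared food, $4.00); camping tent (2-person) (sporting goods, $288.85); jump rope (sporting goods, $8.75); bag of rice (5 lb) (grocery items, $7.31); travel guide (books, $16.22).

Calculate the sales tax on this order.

$37.48

Burrito bowl $9.10: hot prepared food → 3.5% → $0.32
2% milk (gallon) $2.87: grocery items → 8.25% → $0.24
Yoga mat $57.84: sporting goods → 7.75% → $4.48
Wall clock $53.48: everything else → 7.25% → $3.88
Spiral notebook $3.83: everything else → 7.25% → $0.28
Pizza slice $4.11: hot prepared food → 3.5% → $0.14
Café latte $4.00: hot prepared food → 3.5% → $0.14
Camping tent (2-person) $288.85: sporting goods → 7.75% + 1.5% surcharge = 9.25% → $26.72
Jump rope $8.75: sporting goods → 7.75% → $0.68
Bag of rice (5 lb) $7.31: grocery items → 8.25% → $0.60
Travel guide $16.22: books → 0% → $0.00
Total tax = $0.32 + $0.24 + $4.48 + $3.88 + $0.28 + $0.14 + $0.14 + $26.72 + $0.68 + $0.60 = $37.48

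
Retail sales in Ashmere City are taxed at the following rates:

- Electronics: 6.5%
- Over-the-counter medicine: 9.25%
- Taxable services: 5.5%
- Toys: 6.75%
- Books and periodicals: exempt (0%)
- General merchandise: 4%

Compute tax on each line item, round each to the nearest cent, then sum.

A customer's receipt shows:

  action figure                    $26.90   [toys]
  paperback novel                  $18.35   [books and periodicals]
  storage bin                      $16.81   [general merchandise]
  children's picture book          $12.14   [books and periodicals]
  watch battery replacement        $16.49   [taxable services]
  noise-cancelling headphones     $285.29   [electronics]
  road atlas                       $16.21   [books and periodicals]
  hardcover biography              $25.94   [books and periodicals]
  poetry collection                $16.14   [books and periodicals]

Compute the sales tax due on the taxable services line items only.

Watch battery replacement $16.49: taxable services → 5.5% → $0.91
Tax on taxable services = $0.91

$0.91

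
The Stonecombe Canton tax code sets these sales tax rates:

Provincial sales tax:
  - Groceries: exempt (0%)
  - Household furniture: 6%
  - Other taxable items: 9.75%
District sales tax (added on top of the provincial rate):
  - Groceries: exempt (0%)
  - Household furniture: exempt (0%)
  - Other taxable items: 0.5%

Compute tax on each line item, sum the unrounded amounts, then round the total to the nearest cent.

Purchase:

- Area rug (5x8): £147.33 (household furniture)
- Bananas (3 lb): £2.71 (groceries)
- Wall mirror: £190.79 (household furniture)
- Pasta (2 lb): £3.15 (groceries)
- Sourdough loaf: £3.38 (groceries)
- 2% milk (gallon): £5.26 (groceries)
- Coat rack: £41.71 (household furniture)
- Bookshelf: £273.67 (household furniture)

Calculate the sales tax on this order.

£39.21

Area rug (5x8) £147.33: household furniture → 6% + 0% district = 6% → £8.8398
Bananas (3 lb) £2.71: groceries → 0% + 0% district = 0% → £0.00
Wall mirror £190.79: household furniture → 6% + 0% district = 6% → £11.4474
Pasta (2 lb) £3.15: groceries → 0% + 0% district = 0% → £0.00
Sourdough loaf £3.38: groceries → 0% + 0% district = 0% → £0.00
2% milk (gallon) £5.26: groceries → 0% + 0% district = 0% → £0.00
Coat rack £41.71: household furniture → 6% + 0% district = 6% → £2.5026
Bookshelf £273.67: household furniture → 6% + 0% district = 6% → £16.4202
Unrounded tax sum = £39.21 → £39.21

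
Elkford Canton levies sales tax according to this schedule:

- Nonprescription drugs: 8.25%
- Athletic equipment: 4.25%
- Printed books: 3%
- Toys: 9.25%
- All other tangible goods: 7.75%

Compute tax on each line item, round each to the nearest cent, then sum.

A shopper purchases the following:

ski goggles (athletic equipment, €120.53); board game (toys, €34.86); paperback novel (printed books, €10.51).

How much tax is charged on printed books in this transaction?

Paperback novel €10.51: printed books → 3% → €0.32
Tax on printed books = €0.32

€0.32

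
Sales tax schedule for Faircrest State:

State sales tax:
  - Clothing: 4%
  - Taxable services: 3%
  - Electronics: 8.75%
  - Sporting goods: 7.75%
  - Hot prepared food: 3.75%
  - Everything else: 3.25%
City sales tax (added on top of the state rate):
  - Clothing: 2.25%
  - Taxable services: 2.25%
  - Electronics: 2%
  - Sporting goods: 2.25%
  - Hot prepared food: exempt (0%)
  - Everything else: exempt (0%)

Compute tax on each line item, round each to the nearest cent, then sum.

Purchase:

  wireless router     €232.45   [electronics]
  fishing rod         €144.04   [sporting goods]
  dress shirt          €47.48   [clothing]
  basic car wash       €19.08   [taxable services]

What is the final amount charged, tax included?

Wireless router €232.45: electronics → 8.75% + 2% city = 10.75% → €24.99
Fishing rod €144.04: sporting goods → 7.75% + 2.25% city = 10% → €14.40
Dress shirt €47.48: clothing → 4% + 2.25% city = 6.25% → €2.97
Basic car wash €19.08: taxable services → 3% + 2.25% city = 5.25% → €1.00
Subtotal = €443.05; tax = €43.36; total due = €486.41

€486.41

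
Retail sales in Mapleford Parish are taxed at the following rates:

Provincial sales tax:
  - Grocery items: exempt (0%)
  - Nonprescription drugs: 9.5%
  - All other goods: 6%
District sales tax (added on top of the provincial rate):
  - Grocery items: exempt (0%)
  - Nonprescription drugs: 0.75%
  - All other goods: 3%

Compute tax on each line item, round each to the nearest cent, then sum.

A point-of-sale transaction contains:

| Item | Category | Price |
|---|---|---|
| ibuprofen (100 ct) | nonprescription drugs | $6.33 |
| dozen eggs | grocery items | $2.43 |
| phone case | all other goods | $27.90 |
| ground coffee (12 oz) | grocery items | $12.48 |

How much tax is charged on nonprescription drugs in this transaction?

Ibuprofen (100 ct) $6.33: nonprescription drugs → 9.5% + 0.75% district = 10.25% → $0.65
Tax on nonprescription drugs = $0.65

$0.65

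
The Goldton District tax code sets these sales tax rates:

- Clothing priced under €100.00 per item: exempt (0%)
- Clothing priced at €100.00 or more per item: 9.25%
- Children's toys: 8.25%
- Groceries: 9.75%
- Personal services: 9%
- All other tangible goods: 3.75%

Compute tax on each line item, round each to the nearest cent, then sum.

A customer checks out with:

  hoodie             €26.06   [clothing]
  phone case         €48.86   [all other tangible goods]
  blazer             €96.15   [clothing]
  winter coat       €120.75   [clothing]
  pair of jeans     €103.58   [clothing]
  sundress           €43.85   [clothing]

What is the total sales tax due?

€22.58

Hoodie €26.06: clothing, under €100.00 → 0% → €0.00
Phone case €48.86: all other tangible goods → 3.75% → €1.83
Blazer €96.15: clothing, under €100.00 → 0% → €0.00
Winter coat €120.75: clothing, €100.00 or more → 9.25% → €11.17
Pair of jeans €103.58: clothing, €100.00 or more → 9.25% → €9.58
Sundress €43.85: clothing, under €100.00 → 0% → €0.00
Total tax = €1.83 + €11.17 + €9.58 = €22.58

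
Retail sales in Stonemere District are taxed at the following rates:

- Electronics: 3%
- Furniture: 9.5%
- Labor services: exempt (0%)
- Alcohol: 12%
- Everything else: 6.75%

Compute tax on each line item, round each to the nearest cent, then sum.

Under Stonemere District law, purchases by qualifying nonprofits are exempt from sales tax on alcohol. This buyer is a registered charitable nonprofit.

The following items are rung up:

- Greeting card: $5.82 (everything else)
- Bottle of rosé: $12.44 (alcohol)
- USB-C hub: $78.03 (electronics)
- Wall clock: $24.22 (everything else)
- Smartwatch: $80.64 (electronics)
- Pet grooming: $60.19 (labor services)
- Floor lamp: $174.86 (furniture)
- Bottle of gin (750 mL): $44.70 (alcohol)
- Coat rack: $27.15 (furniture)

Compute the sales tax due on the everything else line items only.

$2.02

Greeting card $5.82: everything else → 6.75% → $0.39
Wall clock $24.22: everything else → 6.75% → $1.63
Tax on everything else = $0.39 + $1.63 = $2.02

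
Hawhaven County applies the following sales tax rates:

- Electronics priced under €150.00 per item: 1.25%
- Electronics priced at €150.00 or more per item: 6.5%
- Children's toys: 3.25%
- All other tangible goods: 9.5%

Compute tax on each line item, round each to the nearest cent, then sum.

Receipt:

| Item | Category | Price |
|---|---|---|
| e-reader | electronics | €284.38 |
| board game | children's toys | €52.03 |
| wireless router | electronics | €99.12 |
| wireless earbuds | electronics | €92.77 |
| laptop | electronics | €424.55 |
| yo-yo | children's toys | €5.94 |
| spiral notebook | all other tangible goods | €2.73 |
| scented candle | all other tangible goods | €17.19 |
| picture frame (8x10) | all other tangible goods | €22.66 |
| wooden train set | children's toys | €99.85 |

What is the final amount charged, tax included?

€1158.87

E-reader €284.38: electronics, €150.00 or more → 6.5% → €18.48
Board game €52.03: children's toys → 3.25% → €1.69
Wireless router €99.12: electronics, under €150.00 → 1.25% → €1.24
Wireless earbuds €92.77: electronics, under €150.00 → 1.25% → €1.16
Laptop €424.55: electronics, €150.00 or more → 6.5% → €27.60
Yo-yo €5.94: children's toys → 3.25% → €0.19
Spiral notebook €2.73: all other tangible goods → 9.5% → €0.26
Scented candle €17.19: all other tangible goods → 9.5% → €1.63
Picture frame (8x10) €22.66: all other tangible goods → 9.5% → €2.15
Wooden train set €99.85: children's toys → 3.25% → €3.25
Subtotal = €1101.22; tax = €57.65; total due = €1158.87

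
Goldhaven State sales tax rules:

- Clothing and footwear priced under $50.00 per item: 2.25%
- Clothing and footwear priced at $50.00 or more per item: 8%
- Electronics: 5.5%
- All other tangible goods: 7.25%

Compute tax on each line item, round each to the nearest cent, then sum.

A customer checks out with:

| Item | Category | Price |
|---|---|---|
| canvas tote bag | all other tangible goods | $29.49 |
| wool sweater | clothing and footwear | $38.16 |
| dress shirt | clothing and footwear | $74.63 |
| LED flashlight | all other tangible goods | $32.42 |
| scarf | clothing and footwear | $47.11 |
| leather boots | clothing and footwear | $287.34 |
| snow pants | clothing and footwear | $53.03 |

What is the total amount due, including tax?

$601.79

Canvas tote bag $29.49: all other tangible goods → 7.25% → $2.14
Wool sweater $38.16: clothing and footwear, under $50.00 → 2.25% → $0.86
Dress shirt $74.63: clothing and footwear, $50.00 or more → 8% → $5.97
LED flashlight $32.42: all other tangible goods → 7.25% → $2.35
Scarf $47.11: clothing and footwear, under $50.00 → 2.25% → $1.06
Leather boots $287.34: clothing and footwear, $50.00 or more → 8% → $22.99
Snow pants $53.03: clothing and footwear, $50.00 or more → 8% → $4.24
Subtotal = $562.18; tax = $39.61; total due = $601.79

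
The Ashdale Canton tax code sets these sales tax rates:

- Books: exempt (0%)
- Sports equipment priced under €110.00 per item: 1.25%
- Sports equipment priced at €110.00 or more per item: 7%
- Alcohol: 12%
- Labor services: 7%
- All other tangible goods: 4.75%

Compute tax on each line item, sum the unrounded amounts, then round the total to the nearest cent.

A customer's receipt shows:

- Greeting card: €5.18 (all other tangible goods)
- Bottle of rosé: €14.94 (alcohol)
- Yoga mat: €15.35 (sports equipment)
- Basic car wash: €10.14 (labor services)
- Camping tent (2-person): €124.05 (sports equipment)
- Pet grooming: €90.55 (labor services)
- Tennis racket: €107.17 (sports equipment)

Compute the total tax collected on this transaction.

€19.30

Greeting card €5.18: all other tangible goods → 4.75% → €0.24605
Bottle of rosé €14.94: alcohol → 12% → €1.7928
Yoga mat €15.35: sports equipment, under €110.00 → 1.25% → €0.191875
Basic car wash €10.14: labor services → 7% → €0.7098
Camping tent (2-person) €124.05: sports equipment, €110.00 or more → 7% → €8.6835
Pet grooming €90.55: labor services → 7% → €6.3385
Tennis racket €107.17: sports equipment, under €110.00 → 1.25% → €1.339625
Unrounded tax sum = €19.30215 → €19.30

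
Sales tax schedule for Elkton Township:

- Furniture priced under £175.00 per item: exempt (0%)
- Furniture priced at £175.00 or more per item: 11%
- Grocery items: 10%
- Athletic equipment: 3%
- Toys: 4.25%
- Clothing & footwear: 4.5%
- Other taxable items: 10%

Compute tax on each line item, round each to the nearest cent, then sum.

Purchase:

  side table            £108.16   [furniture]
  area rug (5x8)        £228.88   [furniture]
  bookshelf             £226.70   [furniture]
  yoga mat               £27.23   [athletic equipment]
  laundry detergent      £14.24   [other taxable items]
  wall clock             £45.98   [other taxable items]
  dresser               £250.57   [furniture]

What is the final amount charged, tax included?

£986.28

Side table £108.16: furniture, under £175.00 → 0% → £0.00
Area rug (5x8) £228.88: furniture, £175.00 or more → 11% → £25.18
Bookshelf £226.70: furniture, £175.00 or more → 11% → £24.94
Yoga mat £27.23: athletic equipment → 3% → £0.82
Laundry detergent £14.24: other taxable items → 10% → £1.42
Wall clock £45.98: other taxable items → 10% → £4.60
Dresser £250.57: furniture, £175.00 or more → 11% → £27.56
Subtotal = £901.76; tax = £84.52; total due = £986.28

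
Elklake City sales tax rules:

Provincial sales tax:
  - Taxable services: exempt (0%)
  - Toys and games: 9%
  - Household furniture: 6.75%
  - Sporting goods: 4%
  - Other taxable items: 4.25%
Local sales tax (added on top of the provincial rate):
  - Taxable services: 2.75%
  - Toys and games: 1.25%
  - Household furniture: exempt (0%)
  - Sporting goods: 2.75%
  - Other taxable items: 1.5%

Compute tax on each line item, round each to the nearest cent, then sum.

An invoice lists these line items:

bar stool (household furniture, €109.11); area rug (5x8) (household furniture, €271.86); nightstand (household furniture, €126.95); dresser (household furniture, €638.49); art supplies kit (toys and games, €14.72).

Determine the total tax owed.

Bar stool €109.11: household furniture → 6.75% + 0% local = 6.75% → €7.36
Area rug (5x8) €271.86: household furniture → 6.75% + 0% local = 6.75% → €18.35
Nightstand €126.95: household furniture → 6.75% + 0% local = 6.75% → €8.57
Dresser €638.49: household furniture → 6.75% + 0% local = 6.75% → €43.10
Art supplies kit €14.72: toys and games → 9% + 1.25% local = 10.25% → €1.51
Total tax = €7.36 + €18.35 + €8.57 + €43.10 + €1.51 = €78.89

€78.89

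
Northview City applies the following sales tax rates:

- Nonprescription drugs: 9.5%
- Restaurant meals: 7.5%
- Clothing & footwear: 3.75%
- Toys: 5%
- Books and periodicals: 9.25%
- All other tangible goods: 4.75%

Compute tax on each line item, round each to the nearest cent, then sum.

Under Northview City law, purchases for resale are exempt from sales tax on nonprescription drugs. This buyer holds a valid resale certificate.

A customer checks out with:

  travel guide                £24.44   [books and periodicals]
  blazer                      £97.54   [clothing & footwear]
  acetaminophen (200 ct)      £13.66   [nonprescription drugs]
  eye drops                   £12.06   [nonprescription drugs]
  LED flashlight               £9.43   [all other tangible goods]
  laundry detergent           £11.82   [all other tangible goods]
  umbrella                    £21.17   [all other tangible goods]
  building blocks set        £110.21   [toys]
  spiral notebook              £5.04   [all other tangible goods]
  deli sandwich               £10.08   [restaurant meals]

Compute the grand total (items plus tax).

£329.90

Travel guide £24.44: books and periodicals → 9.25% → £2.26
Blazer £97.54: clothing & footwear → 3.75% → £3.66
Acetaminophen (200 ct) £13.66: nonprescription drugs, buyer-exempt → 0% → £0.00
Eye drops £12.06: nonprescription drugs, buyer-exempt → 0% → £0.00
LED flashlight £9.43: all other tangible goods → 4.75% → £0.45
Laundry detergent £11.82: all other tangible goods → 4.75% → £0.56
Umbrella £21.17: all other tangible goods → 4.75% → £1.01
Building blocks set £110.21: toys → 5% → £5.51
Spiral notebook £5.04: all other tangible goods → 4.75% → £0.24
Deli sandwich £10.08: restaurant meals → 7.5% → £0.76
Subtotal = £315.45; tax = £14.45; total due = £329.90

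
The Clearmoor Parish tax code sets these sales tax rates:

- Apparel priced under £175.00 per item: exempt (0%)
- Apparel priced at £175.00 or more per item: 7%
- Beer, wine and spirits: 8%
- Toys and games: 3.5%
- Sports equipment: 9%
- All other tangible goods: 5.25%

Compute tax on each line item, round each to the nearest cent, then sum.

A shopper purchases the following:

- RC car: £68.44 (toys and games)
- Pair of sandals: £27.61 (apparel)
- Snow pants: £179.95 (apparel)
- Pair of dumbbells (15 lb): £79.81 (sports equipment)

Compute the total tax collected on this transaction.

RC car £68.44: toys and games → 3.5% → £2.40
Pair of sandals £27.61: apparel, under £175.00 → 0% → £0.00
Snow pants £179.95: apparel, £175.00 or more → 7% → £12.60
Pair of dumbbells (15 lb) £79.81: sports equipment → 9% → £7.18
Total tax = £2.40 + £12.60 + £7.18 = £22.18

£22.18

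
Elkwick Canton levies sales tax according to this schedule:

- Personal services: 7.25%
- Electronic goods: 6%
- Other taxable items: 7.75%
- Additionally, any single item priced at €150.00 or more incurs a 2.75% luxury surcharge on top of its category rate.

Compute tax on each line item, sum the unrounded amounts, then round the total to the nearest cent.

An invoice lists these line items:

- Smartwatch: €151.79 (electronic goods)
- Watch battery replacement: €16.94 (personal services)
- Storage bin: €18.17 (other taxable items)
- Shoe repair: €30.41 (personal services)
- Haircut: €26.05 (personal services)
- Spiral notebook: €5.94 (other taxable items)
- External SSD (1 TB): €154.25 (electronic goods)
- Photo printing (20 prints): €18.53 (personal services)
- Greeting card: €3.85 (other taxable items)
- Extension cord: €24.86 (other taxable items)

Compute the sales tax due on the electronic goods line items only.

Smartwatch €151.79: electronic goods → 6% + 2.75% surcharge = 8.75% → €13.281625
External SSD (1 TB) €154.25: electronic goods → 6% + 2.75% surcharge = 8.75% → €13.496875
Tax on electronic goods: unrounded sum = €26.7785 → €26.78

€26.78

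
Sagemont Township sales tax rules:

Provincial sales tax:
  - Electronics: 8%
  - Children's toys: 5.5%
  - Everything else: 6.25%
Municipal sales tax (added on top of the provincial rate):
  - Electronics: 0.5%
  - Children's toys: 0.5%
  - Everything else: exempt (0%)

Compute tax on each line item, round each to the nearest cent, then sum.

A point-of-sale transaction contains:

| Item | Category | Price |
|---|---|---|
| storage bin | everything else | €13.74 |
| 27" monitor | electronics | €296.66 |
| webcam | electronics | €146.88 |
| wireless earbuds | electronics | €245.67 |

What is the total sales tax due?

€59.44

Storage bin €13.74: everything else → 6.25% + 0% municipal = 6.25% → €0.86
27" monitor €296.66: electronics → 8% + 0.5% municipal = 8.5% → €25.22
Webcam €146.88: electronics → 8% + 0.5% municipal = 8.5% → €12.48
Wireless earbuds €245.67: electronics → 8% + 0.5% municipal = 8.5% → €20.88
Total tax = €0.86 + €25.22 + €12.48 + €20.88 = €59.44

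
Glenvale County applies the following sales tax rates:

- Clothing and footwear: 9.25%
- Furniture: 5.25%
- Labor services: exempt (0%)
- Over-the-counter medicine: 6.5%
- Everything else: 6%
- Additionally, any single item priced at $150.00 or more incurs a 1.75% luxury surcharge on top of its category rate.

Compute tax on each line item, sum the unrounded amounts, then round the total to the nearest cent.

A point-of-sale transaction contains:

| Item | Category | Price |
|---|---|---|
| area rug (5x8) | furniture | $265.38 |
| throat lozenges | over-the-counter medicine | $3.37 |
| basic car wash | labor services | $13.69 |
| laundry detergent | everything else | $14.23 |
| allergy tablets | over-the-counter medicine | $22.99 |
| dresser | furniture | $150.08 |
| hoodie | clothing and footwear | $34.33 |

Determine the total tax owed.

$34.82

Area rug (5x8) $265.38: furniture → 5.25% + 1.75% surcharge = 7% → $18.5766
Throat lozenges $3.37: over-the-counter medicine → 6.5% → $0.21905
Basic car wash $13.69: labor services → 0% → $0.00
Laundry detergent $14.23: everything else → 6% → $0.8538
Allergy tablets $22.99: over-the-counter medicine → 6.5% → $1.49435
Dresser $150.08: furniture → 5.25% + 1.75% surcharge = 7% → $10.5056
Hoodie $34.33: clothing and footwear → 9.25% → $3.175525
Unrounded tax sum = $34.824925 → $34.82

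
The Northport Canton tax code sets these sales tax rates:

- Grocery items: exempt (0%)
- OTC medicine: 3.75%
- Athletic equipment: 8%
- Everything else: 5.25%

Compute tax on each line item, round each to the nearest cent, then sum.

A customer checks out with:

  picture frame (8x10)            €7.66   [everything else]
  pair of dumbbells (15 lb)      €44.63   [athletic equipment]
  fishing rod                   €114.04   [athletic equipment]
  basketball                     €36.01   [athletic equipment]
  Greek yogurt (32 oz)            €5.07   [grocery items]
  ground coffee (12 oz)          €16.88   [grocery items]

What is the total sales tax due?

€15.97

Picture frame (8x10) €7.66: everything else → 5.25% → €0.40
Pair of dumbbells (15 lb) €44.63: athletic equipment → 8% → €3.57
Fishing rod €114.04: athletic equipment → 8% → €9.12
Basketball €36.01: athletic equipment → 8% → €2.88
Greek yogurt (32 oz) €5.07: grocery items → 0% → €0.00
Ground coffee (12 oz) €16.88: grocery items → 0% → €0.00
Total tax = €0.40 + €3.57 + €9.12 + €2.88 = €15.97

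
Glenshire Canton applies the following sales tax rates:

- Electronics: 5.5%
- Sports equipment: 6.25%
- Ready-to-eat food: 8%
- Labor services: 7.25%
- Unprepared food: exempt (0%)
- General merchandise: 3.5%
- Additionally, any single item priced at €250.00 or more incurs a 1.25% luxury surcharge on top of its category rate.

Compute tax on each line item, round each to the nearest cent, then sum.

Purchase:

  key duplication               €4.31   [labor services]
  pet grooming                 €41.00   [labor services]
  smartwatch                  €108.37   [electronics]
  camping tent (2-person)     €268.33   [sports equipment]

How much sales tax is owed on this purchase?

€29.36

Key duplication €4.31: labor services → 7.25% → €0.31
Pet grooming €41.00: labor services → 7.25% → €2.97
Smartwatch €108.37: electronics → 5.5% → €5.96
Camping tent (2-person) €268.33: sports equipment → 6.25% + 1.25% surcharge = 7.5% → €20.12
Total tax = €0.31 + €2.97 + €5.96 + €20.12 = €29.36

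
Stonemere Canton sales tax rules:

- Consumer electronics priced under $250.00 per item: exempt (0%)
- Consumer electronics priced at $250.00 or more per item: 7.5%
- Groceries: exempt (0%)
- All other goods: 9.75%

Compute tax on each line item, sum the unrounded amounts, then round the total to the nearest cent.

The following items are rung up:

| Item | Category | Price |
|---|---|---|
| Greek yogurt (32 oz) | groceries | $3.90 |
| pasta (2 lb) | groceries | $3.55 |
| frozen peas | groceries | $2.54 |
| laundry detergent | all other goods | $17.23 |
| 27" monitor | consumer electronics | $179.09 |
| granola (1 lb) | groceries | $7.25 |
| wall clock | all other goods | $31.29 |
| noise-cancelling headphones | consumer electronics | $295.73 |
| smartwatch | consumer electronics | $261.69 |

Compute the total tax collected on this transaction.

$46.54

Greek yogurt (32 oz) $3.90: groceries → 0% → $0.00
Pasta (2 lb) $3.55: groceries → 0% → $0.00
Frozen peas $2.54: groceries → 0% → $0.00
Laundry detergent $17.23: all other goods → 9.75% → $1.679925
27" monitor $179.09: consumer electronics, under $250.00 → 0% → $0.00
Granola (1 lb) $7.25: groceries → 0% → $0.00
Wall clock $31.29: all other goods → 9.75% → $3.050775
Noise-cancelling headphones $295.73: consumer electronics, $250.00 or more → 7.5% → $22.17975
Smartwatch $261.69: consumer electronics, $250.00 or more → 7.5% → $19.62675
Unrounded tax sum = $46.5372 → $46.54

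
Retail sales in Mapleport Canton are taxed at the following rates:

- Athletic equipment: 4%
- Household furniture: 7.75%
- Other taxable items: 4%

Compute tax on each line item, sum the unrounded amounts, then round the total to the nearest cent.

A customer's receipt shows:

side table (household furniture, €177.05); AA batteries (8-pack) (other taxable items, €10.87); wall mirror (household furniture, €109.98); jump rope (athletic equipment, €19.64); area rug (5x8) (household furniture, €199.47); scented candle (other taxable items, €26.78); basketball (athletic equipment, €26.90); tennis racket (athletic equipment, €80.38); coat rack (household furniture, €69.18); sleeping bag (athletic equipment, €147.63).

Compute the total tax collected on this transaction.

€55.55

Side table €177.05: household furniture → 7.75% → €13.721375
AA batteries (8-pack) €10.87: other taxable items → 4% → €0.4348
Wall mirror €109.98: household furniture → 7.75% → €8.52345
Jump rope €19.64: athletic equipment → 4% → €0.7856
Area rug (5x8) €199.47: household furniture → 7.75% → €15.458925
Scented candle €26.78: other taxable items → 4% → €1.0712
Basketball €26.90: athletic equipment → 4% → €1.076
Tennis racket €80.38: athletic equipment → 4% → €3.2152
Coat rack €69.18: household furniture → 7.75% → €5.36145
Sleeping bag €147.63: athletic equipment → 4% → €5.9052
Unrounded tax sum = €55.5532 → €55.55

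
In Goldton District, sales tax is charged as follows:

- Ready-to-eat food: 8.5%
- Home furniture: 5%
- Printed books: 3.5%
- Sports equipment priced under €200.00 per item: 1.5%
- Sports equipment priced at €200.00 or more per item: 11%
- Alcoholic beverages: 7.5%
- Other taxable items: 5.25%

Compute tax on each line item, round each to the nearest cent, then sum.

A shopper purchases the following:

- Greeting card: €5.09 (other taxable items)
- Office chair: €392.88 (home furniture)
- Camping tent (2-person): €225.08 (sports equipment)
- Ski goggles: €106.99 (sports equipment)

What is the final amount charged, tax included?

€776.31

Greeting card €5.09: other taxable items → 5.25% → €0.27
Office chair €392.88: home furniture → 5% → €19.64
Camping tent (2-person) €225.08: sports equipment, €200.00 or more → 11% → €24.76
Ski goggles €106.99: sports equipment, under €200.00 → 1.5% → €1.60
Subtotal = €730.04; tax = €46.27; total due = €776.31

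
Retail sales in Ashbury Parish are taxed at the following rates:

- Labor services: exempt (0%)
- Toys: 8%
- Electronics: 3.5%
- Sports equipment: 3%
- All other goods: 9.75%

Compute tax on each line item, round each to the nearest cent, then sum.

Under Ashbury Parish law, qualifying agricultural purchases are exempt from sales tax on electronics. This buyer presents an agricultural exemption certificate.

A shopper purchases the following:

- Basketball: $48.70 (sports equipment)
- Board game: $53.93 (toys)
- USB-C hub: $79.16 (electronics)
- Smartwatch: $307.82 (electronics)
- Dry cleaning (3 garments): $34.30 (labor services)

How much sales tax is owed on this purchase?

$5.77

Basketball $48.70: sports equipment → 3% → $1.46
Board game $53.93: toys → 8% → $4.31
USB-C hub $79.16: electronics, buyer-exempt → 0% → $0.00
Smartwatch $307.82: electronics, buyer-exempt → 0% → $0.00
Dry cleaning (3 garments) $34.30: labor services → 0% → $0.00
Total tax = $1.46 + $4.31 = $5.77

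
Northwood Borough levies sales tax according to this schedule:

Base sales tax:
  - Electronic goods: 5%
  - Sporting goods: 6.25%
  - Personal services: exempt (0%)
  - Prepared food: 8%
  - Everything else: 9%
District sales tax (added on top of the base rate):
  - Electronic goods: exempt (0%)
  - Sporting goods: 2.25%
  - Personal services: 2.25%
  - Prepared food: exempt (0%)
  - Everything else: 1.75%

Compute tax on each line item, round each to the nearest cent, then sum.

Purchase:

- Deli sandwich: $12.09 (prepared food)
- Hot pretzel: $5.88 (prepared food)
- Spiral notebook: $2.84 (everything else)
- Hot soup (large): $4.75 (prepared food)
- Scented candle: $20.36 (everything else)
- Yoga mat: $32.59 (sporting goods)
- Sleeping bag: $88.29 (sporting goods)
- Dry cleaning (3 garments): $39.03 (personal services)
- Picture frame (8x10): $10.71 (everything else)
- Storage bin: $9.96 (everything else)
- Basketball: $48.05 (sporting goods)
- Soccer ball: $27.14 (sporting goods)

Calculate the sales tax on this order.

Deli sandwich $12.09: prepared food → 8% + 0% district = 8% → $0.97
Hot pretzel $5.88: prepared food → 8% + 0% district = 8% → $0.47
Spiral notebook $2.84: everything else → 9% + 1.75% district = 10.75% → $0.31
Hot soup (large) $4.75: prepared food → 8% + 0% district = 8% → $0.38
Scented candle $20.36: everything else → 9% + 1.75% district = 10.75% → $2.19
Yoga mat $32.59: sporting goods → 6.25% + 2.25% district = 8.5% → $2.77
Sleeping bag $88.29: sporting goods → 6.25% + 2.25% district = 8.5% → $7.50
Dry cleaning (3 garments) $39.03: personal services → 0% + 2.25% district = 2.25% → $0.88
Picture frame (8x10) $10.71: everything else → 9% + 1.75% district = 10.75% → $1.15
Storage bin $9.96: everything else → 9% + 1.75% district = 10.75% → $1.07
Basketball $48.05: sporting goods → 6.25% + 2.25% district = 8.5% → $4.08
Soccer ball $27.14: sporting goods → 6.25% + 2.25% district = 8.5% → $2.31
Total tax = $0.97 + $0.47 + $0.31 + $0.38 + $2.19 + $2.77 + $7.50 + $0.88 + $1.15 + $1.07 + $4.08 + $2.31 = $24.08

$24.08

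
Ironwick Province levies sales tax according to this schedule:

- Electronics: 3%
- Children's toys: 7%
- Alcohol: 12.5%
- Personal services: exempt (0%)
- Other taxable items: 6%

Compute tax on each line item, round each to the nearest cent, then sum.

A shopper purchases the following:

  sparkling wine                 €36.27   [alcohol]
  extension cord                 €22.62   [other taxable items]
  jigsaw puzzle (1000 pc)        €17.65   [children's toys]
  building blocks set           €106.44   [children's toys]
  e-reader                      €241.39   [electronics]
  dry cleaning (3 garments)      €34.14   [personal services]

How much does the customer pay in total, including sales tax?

€480.33

Sparkling wine €36.27: alcohol → 12.5% → €4.53
Extension cord €22.62: other taxable items → 6% → €1.36
Jigsaw puzzle (1000 pc) €17.65: children's toys → 7% → €1.24
Building blocks set €106.44: children's toys → 7% → €7.45
E-reader €241.39: electronics → 3% → €7.24
Dry cleaning (3 garments) €34.14: personal services → 0% → €0.00
Subtotal = €458.51; tax = €21.82; total due = €480.33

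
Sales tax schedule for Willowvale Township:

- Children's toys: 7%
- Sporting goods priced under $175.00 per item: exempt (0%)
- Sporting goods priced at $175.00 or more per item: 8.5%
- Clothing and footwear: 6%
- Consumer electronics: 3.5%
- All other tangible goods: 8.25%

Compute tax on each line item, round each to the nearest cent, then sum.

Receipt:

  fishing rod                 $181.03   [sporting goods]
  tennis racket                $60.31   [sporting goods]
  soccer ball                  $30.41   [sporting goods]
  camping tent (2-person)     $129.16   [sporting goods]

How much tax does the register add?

$15.39

Fishing rod $181.03: sporting goods, $175.00 or more → 8.5% → $15.39
Tennis racket $60.31: sporting goods, under $175.00 → 0% → $0.00
Soccer ball $30.41: sporting goods, under $175.00 → 0% → $0.00
Camping tent (2-person) $129.16: sporting goods, under $175.00 → 0% → $0.00
Total tax = $15.39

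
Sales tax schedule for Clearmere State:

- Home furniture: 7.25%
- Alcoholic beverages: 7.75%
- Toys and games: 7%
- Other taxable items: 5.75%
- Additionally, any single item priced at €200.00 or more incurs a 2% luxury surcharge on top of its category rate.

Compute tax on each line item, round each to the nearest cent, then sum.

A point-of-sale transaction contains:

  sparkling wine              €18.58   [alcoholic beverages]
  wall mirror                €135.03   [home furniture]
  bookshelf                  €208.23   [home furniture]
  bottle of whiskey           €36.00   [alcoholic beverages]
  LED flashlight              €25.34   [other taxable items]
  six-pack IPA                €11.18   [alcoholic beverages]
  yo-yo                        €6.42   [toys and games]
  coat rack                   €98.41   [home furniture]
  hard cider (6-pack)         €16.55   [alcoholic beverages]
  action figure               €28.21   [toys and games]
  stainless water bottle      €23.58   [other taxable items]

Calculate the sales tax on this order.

€47.80

Sparkling wine €18.58: alcoholic beverages → 7.75% → €1.44
Wall mirror €135.03: home furniture → 7.25% → €9.79
Bookshelf €208.23: home furniture → 7.25% + 2% surcharge = 9.25% → €19.26
Bottle of whiskey €36.00: alcoholic beverages → 7.75% → €2.79
LED flashlight €25.34: other taxable items → 5.75% → €1.46
Six-pack IPA €11.18: alcoholic beverages → 7.75% → €0.87
Yo-yo €6.42: toys and games → 7% → €0.45
Coat rack €98.41: home furniture → 7.25% → €7.13
Hard cider (6-pack) €16.55: alcoholic beverages → 7.75% → €1.28
Action figure €28.21: toys and games → 7% → €1.97
Stainless water bottle €23.58: other taxable items → 5.75% → €1.36
Total tax = €1.44 + €9.79 + €19.26 + €2.79 + €1.46 + €0.87 + €0.45 + €7.13 + €1.28 + €1.97 + €1.36 = €47.80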